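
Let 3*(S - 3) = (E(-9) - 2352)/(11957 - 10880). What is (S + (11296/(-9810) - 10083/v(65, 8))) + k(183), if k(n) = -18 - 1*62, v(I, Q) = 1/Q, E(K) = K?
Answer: -142179737572/1760895 ≈ -80743.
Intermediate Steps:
S = 2444/1077 (S = 3 + ((-9 - 2352)/(11957 - 10880))/3 = 3 + (-2361/1077)/3 = 3 + (-2361*1/1077)/3 = 3 + (⅓)*(-787/359) = 3 - 787/1077 = 2444/1077 ≈ 2.2693)
k(n) = -80 (k(n) = -18 - 62 = -80)
(S + (11296/(-9810) - 10083/v(65, 8))) + k(183) = (2444/1077 + (11296/(-9810) - 10083/(1/8))) - 80 = (2444/1077 + (11296*(-1/9810) - 10083/⅛)) - 80 = (2444/1077 + (-5648/4905 - 10083*8)) - 80 = (2444/1077 + (-5648/4905 - 80664)) - 80 = (2444/1077 - 395662568/4905) - 80 = -142038865972/1760895 - 80 = -142179737572/1760895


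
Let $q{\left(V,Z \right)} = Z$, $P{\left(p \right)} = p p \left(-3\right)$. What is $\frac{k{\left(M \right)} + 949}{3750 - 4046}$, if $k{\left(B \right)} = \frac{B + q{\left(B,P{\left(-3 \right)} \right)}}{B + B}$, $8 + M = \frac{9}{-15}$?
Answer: $- \frac{5112}{1591} \approx -3.2131$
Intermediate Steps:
$M = - \frac{43}{5}$ ($M = -8 + \frac{9}{-15} = -8 + 9 \left(- \frac{1}{15}\right) = -8 - \frac{3}{5} = - \frac{43}{5} \approx -8.6$)
$P{\left(p \right)} = - 3 p^{2}$ ($P{\left(p \right)} = p^{2} \left(-3\right) = - 3 p^{2}$)
$k{\left(B \right)} = \frac{-27 + B}{2 B}$ ($k{\left(B \right)} = \frac{B - 3 \left(-3\right)^{2}}{B + B} = \frac{B - 27}{2 B} = \left(B - 27\right) \frac{1}{2 B} = \left(-27 + B\right) \frac{1}{2 B} = \frac{-27 + B}{2 B}$)
$\frac{k{\left(M \right)} + 949}{3750 - 4046} = \frac{\frac{-27 - \frac{43}{5}}{2 \left(- \frac{43}{5}\right)} + 949}{3750 - 4046} = \frac{\frac{1}{2} \left(- \frac{5}{43}\right) \left(- \frac{178}{5}\right) + 949}{-296} = \left(\frac{89}{43} + 949\right) \left(- \frac{1}{296}\right) = \frac{40896}{43} \left(- \frac{1}{296}\right) = - \frac{5112}{1591}$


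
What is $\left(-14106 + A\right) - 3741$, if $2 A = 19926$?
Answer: $-7884$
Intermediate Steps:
$A = 9963$ ($A = \frac{1}{2} \cdot 19926 = 9963$)
$\left(-14106 + A\right) - 3741 = \left(-14106 + 9963\right) - 3741 = -4143 - 3741 = -7884$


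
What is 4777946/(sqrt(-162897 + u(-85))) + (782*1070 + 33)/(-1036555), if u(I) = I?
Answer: -836773/1036555 - 557*I*sqrt(162982)/19 ≈ -0.80726 - 11835.0*I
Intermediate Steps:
4777946/(sqrt(-162897 + u(-85))) + (782*1070 + 33)/(-1036555) = 4777946/(sqrt(-162897 - 85)) + (782*1070 + 33)/(-1036555) = 4777946/(sqrt(-162982)) + (836740 + 33)*(-1/1036555) = 4777946/((I*sqrt(162982))) + 836773*(-1/1036555) = 4777946*(-I*sqrt(162982)/162982) - 836773/1036555 = -557*I*sqrt(162982)/19 - 836773/1036555 = -836773/1036555 - 557*I*sqrt(162982)/19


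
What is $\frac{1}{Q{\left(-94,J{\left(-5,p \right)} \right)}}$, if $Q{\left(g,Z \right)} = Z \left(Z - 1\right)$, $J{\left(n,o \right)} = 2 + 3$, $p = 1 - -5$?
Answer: $\frac{1}{20} \approx 0.05$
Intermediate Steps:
$p = 6$ ($p = 1 + 5 = 6$)
$J{\left(n,o \right)} = 5$
$Q{\left(g,Z \right)} = Z \left(-1 + Z\right)$
$\frac{1}{Q{\left(-94,J{\left(-5,p \right)} \right)}} = \frac{1}{5 \left(-1 + 5\right)} = \frac{1}{5 \cdot 4} = \frac{1}{20}$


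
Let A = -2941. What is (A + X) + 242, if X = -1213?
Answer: -3912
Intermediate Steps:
(A + X) + 242 = (-2941 - 1213) + 242 = -4154 + 242 = -3912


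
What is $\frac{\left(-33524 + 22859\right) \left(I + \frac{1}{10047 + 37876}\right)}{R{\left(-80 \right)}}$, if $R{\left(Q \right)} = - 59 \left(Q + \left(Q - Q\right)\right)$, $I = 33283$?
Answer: $- \frac{1701090120465}{22619656} \approx -75204.0$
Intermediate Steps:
$R{\left(Q \right)} = - 59 Q$ ($R{\left(Q \right)} = - 59 \left(Q + 0\right) = - 59 Q$)
$\frac{\left(-33524 + 22859\right) \left(I + \frac{1}{10047 + 37876}\right)}{R{\left(-80 \right)}} = \frac{\left(-33524 + 22859\right) \left(33283 + \frac{1}{10047 + 37876}\right)}{\left(-59\right) \left(-80\right)} = \frac{\left(-10665\right) \left(33283 + \frac{1}{47923}\right)}{4720} = - 10665 \left(33283 + \frac{1}{47923}\right) \frac{1}{4720} = \left(-10665\right) \frac{1595021210}{47923} \cdot \frac{1}{4720} = \left(- \frac{17010901204650}{47923}\right) \frac{1}{4720} = - \frac{1701090120465}{22619656}$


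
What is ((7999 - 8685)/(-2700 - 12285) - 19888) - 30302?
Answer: -752096464/14985 ≈ -50190.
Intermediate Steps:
((7999 - 8685)/(-2700 - 12285) - 19888) - 30302 = (-686/(-14985) - 19888) - 30302 = (-686*(-1/14985) - 19888) - 30302 = (686/14985 - 19888) - 30302 = -298020994/14985 - 30302 = -752096464/14985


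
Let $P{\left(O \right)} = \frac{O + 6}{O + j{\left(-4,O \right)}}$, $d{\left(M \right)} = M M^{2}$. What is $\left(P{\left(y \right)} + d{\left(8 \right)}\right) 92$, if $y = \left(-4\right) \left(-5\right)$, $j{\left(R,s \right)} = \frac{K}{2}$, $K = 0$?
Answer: $\frac{236118}{5} \approx 47224.0$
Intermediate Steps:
$d{\left(M \right)} = M^{3}$
$j{\left(R,s \right)} = 0$ ($j{\left(R,s \right)} = \frac{0}{2} = 0 \cdot \frac{1}{2} = 0$)
$y = 20$
$P{\left(O \right)} = \frac{6 + O}{O}$ ($P{\left(O \right)} = \frac{O + 6}{O + 0} = \frac{6 + O}{O}$)
$\left(P{\left(y \right)} + d{\left(8 \right)}\right) 92 = \left(\frac{6 + 20}{20} + 8^{3}\right) 92 = \left(\frac{1}{20} \cdot 26 + 512\right) 92 = \left(\frac{13}{10} + 512\right) 92 = \frac{5133}{10} \cdot 92 = \frac{236118}{5}$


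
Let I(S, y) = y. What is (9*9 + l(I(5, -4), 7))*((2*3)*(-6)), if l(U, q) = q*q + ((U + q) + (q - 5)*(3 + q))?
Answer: -5508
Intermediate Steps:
l(U, q) = U + q + q**2 + (-5 + q)*(3 + q) (l(U, q) = q**2 + ((U + q) + (-5 + q)*(3 + q)) = q**2 + (U + q + (-5 + q)*(3 + q)) = U + q + q**2 + (-5 + q)*(3 + q))
(9*9 + l(I(5, -4), 7))*((2*3)*(-6)) = (9*9 + (-15 - 4 - 1*7 + 2*7**2))*((2*3)*(-6)) = (81 + (-15 - 4 - 7 + 2*49))*(6*(-6)) = (81 + (-15 - 4 - 7 + 98))*(-36) = (81 + 72)*(-36) = 153*(-36) = -5508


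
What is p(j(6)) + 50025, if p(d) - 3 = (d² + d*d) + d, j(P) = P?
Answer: 50106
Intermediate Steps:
p(d) = 3 + d + 2*d² (p(d) = 3 + ((d² + d*d) + d) = 3 + ((d² + d²) + d) = 3 + (2*d² + d) = 3 + (d + 2*d²) = 3 + d + 2*d²)
p(j(6)) + 50025 = (3 + 6 + 2*6²) + 50025 = (3 + 6 + 2*36) + 50025 = (3 + 6 + 72) + 50025 = 81 + 50025 = 50106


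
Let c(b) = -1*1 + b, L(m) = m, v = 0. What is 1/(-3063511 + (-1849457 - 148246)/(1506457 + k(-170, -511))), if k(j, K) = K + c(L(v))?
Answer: -1505945/4613481070598 ≈ -3.2642e-7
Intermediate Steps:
c(b) = -1 + b
k(j, K) = -1 + K (k(j, K) = K + (-1 + 0) = K - 1 = -1 + K)
1/(-3063511 + (-1849457 - 148246)/(1506457 + k(-170, -511))) = 1/(-3063511 + (-1849457 - 148246)/(1506457 + (-1 - 511))) = 1/(-3063511 - 1997703/(1506457 - 512)) = 1/(-3063511 - 1997703/1505945) = 1/(-4613481070598/1505945) = -1505945/4613481070598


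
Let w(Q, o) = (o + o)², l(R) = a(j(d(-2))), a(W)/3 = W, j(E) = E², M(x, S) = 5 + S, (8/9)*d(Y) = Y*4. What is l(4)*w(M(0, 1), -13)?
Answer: 164268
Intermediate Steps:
d(Y) = 9*Y/2 (d(Y) = 9*(Y*4)/8 = 9*(4*Y)/8 = 9*Y/2)
a(W) = 3*W
l(R) = 243 (l(R) = 3*((9/2)*(-2))² = 3*(-9)² = 3*81 = 243)
w(Q, o) = 4*o² (w(Q, o) = (2*o)² = 4*o²)
l(4)*w(M(0, 1), -13) = 243*(4*(-13)²) = 243*(4*169) = 243*676 = 164268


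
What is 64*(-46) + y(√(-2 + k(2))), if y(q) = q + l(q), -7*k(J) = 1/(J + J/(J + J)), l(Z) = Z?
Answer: -2944 + 12*I*√70/35 ≈ -2944.0 + 2.8685*I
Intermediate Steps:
k(J) = -1/(7*(½ + J)) (k(J) = -1/(7*(J + J/(J + J))) = -1/(7*(J + J/((2*J)))) = -1/(7*(J + J*(1/(2*J)))) = -1/(7*(J + ½)) = -1/(7*(½ + J)))
y(q) = 2*q (y(q) = q + q = 2*q)
64*(-46) + y(√(-2 + k(2))) = 64*(-46) + 2*√(-2 - 2/(7 + 14*2)) = -2944 + 2*√(-2 - 2/(7 + 28)) = -2944 + 2*√(-2 - 2/35) = -2944 + 2*√(-72/35) = -2944 + 2*(6*I*√70/35) = -2944 + 12*I*√70/35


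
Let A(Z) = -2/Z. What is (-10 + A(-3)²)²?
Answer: 7396/81 ≈ 91.309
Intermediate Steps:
(-10 + A(-3)²)² = (-10 + (-2/(-3))²)² = (-10 + (-2*(-⅓))²)² = (-10 + (⅔)²)² = (-10 + 4/9)² = (-86/9)² = 7396/81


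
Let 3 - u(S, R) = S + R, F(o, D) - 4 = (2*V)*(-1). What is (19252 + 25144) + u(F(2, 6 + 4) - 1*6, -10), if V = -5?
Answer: 44401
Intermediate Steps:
F(o, D) = 14 (F(o, D) = 4 + (2*(-5))*(-1) = 4 - 10*(-1) = 4 + 10 = 14)
u(S, R) = 3 - R - S (u(S, R) = 3 - (S + R) = 3 - (R + S) = 3 + (-R - S) = 3 - R - S)
(19252 + 25144) + u(F(2, 6 + 4) - 1*6, -10) = (19252 + 25144) + (3 - 1*(-10) - (14 - 1*6)) = 44396 + (3 + 10 - (14 - 6)) = 44396 + (3 + 10 - 1*8) = 44396 + (3 + 10 - 8) = 44396 + 5 = 44401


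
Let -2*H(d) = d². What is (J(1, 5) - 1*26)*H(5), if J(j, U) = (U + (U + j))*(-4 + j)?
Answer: 1475/2 ≈ 737.50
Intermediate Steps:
J(j, U) = (-4 + j)*(j + 2*U) (J(j, U) = (j + 2*U)*(-4 + j) = (-4 + j)*(j + 2*U))
H(d) = -d²/2
(J(1, 5) - 1*26)*H(5) = ((1² - 8*5 - 4*1 + 2*5*1) - 1*26)*(-½*5²) = ((1 - 40 - 4 + 10) - 26)*(-½*25) = (-33 - 26)*(-25/2) = -59*(-25/2) = 1475/2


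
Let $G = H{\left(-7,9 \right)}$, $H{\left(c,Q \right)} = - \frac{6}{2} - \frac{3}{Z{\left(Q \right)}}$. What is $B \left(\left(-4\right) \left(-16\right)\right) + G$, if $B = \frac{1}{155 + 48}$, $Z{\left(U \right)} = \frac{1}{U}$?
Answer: $- \frac{6026}{203} \approx -29.685$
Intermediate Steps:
$B = \frac{1}{203} \approx 0.0049261$
$H{\left(c,Q \right)} = -3 - 3 Q$ ($H{\left(c,Q \right)} = - \frac{6}{2} - \frac{3}{\frac{1}{Q}} = \left(-6\right) \frac{1}{2} - 3 Q = -3 - 3 Q$)
$G = -30$ ($G = -3 - 27 = -30$)
$B \left(\left(-4\right) \left(-16\right)\right) + G = \frac{\left(-4\right) \left(-16\right)}{203} - 30 = \frac{1}{203} \cdot 64 - 30 = \frac{64}{203} - 30 = - \frac{6026}{203}$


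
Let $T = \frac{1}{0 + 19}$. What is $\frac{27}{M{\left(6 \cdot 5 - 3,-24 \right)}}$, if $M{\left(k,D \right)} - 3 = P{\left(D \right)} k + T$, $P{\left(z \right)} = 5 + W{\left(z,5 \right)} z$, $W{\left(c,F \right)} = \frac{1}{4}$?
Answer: $- \frac{513}{455} \approx -1.1275$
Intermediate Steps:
$W{\left(c,F \right)} = \frac{1}{4}$
$P{\left(z \right)} = 5 + \frac{z}{4}$
$T = \frac{1}{19} \approx 0.052632$
$M{\left(k,D \right)} = \frac{58}{19} + k \left(5 + \frac{D}{4}\right)$ ($M{\left(k,D \right)} = 3 + \left(\left(5 + \frac{D}{4}\right) k + \frac{1}{19}\right) = 3 + \left(k \left(5 + \frac{D}{4}\right) + \frac{1}{19}\right) = 3 + \left(\frac{1}{19} + k \left(5 + \frac{D}{4}\right)\right) = \frac{58}{19} + k \left(5 + \frac{D}{4}\right)$)
$\frac{27}{M{\left(6 \cdot 5 - 3,-24 \right)}} = \frac{27}{\frac{58}{19} + \frac{\left(6 \cdot 5 - 3\right) \left(20 - 24\right)}{4}} = \frac{27}{\frac{58}{19} + \frac{1}{4} \left(30 - 3\right) \left(-4\right)} = \frac{27}{\frac{58}{19} + \frac{1}{4} \cdot 27 \left(-4\right)} = \frac{27}{\frac{58}{19} - 27} = \frac{27}{- \frac{455}{19}} = 27 \left(- \frac{19}{455}\right) = - \frac{513}{455}$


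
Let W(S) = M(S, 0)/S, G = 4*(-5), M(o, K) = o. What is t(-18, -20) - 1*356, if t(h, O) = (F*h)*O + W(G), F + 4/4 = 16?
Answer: 5045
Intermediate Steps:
F = 15 (F = -1 + 16 = 15)
G = -20
W(S) = 1 (W(S) = S/S = 1)
t(h, O) = 1 + 15*O*h (t(h, O) = (15*h)*O + 1 = 15*O*h + 1 = 1 + 15*O*h)
t(-18, -20) - 1*356 = (1 + 15*(-20)*(-18)) - 1*356 = (1 + 5400) - 356 = 5401 - 356 = 5045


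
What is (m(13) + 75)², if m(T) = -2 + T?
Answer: 7396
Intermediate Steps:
(m(13) + 75)² = ((-2 + 13) + 75)² = (11 + 75)² = 86² = 7396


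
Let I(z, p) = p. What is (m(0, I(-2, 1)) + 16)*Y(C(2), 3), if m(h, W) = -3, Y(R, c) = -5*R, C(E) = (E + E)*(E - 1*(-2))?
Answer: -1040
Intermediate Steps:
C(E) = 2*E*(2 + E) (C(E) = (2*E)*(E + 2) = (2*E)*(2 + E) = 2*E*(2 + E))
(m(0, I(-2, 1)) + 16)*Y(C(2), 3) = (-3 + 16)*(-10*2*(2 + 2)) = 13*(-10*2*4) = 13*(-5*16) = 13*(-80) = -1040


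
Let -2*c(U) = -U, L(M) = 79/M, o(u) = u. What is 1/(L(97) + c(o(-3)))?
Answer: -194/133 ≈ -1.4586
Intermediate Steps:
c(U) = U/2 (c(U) = -(-1)*U/2 = U/2)
1/(L(97) + c(o(-3))) = 1/(79/97 + (1/2)*(-3)) = 1/(79*(1/97) - 3/2) = 1/(79/97 - 3/2) = 1/(-133/194) = -194/133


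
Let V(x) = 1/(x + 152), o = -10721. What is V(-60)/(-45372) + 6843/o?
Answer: -28564225553/44751855504 ≈ -0.63828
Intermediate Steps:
V(x) = 1/(152 + x)
V(-60)/(-45372) + 6843/o = 1/((152 - 60)*(-45372)) + 6843/(-10721) = -1/45372/92 + 6843*(-1/10721) = (1/92)*(-1/45372) - 6843/10721 = -1/4174224 - 6843/10721 = -28564225553/44751855504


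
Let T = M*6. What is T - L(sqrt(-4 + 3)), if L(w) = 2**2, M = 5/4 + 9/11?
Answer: 185/22 ≈ 8.4091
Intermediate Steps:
M = 91/44 (M = 5*(1/4) + 9*(1/11) = 5/4 + 9/11 = 91/44 ≈ 2.0682)
L(w) = 4
T = 273/22 (T = (91/44)*6 = 273/22 ≈ 12.409)
T - L(sqrt(-4 + 3)) = 273/22 - 1*4 = 273/22 - 4 = 185/22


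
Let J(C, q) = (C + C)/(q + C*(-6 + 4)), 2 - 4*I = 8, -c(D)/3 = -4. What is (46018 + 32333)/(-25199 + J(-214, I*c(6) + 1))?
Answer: -2477097/796709 ≈ -3.1092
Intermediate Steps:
c(D) = 12 (c(D) = -3*(-4) = 12)
I = -3/2 (I = ½ - ¼*8 = ½ - 2 = -3/2 ≈ -1.5000)
J(C, q) = 2*C/(q - 2*C) (J(C, q) = (2*C)/(q + C*(-2)) = (2*C)/(q - 2*C) = 2*C/(q - 2*C))
(46018 + 32333)/(-25199 + J(-214, I*c(6) + 1)) = (46018 + 32333)/(-25199 + 2*(-214)/((-3/2*12 + 1) - 2*(-214))) = 78351/(-25199 + 2*(-214)/((-18 + 1) + 428)) = 78351/(-25199 + 2*(-214)/(-17 + 428)) = 78351/(-25199 + 2*(-214)/411) = 78351/(-25199 + 2*(-214)*(1/411)) = 78351/(-25199 - 428/411) = 78351/(-10357217/411) = 78351*(-411/10357217) = -2477097/796709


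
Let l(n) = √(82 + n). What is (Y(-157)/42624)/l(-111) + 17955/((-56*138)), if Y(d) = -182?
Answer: -855/368 + 91*I*√29/618048 ≈ -2.3234 + 0.0007929*I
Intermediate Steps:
(Y(-157)/42624)/l(-111) + 17955/((-56*138)) = (-182/42624)/(√(82 - 111)) + 17955/((-56*138)) = (-182*1/42624)/(√(-29)) + 17955/(-7728) = -91*(-I*√29/29)/21312 + 17955*(-1/7728) = -(-91)*I*√29/618048 - 855/368 = 91*I*√29/618048 - 855/368 = -855/368 + 91*I*√29/618048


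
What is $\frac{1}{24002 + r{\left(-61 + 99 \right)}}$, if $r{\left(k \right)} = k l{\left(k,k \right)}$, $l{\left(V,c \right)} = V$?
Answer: $\frac{1}{25446} \approx 3.9299 \cdot 10^{-5}$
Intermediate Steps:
$r{\left(k \right)} = k^{2}$ ($r{\left(k \right)} = k k = k^{2}$)
$\frac{1}{24002 + r{\left(-61 + 99 \right)}} = \frac{1}{24002 + \left(-61 + 99\right)^{2}} = \frac{1}{24002 + 38^{2}} = \frac{1}{24002 + 1444} = \frac{1}{25446}$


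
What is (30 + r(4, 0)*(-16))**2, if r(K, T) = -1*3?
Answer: 6084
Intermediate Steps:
r(K, T) = -3
(30 + r(4, 0)*(-16))**2 = (30 - 3*(-16))**2 = (30 + 48)**2 = 78**2 = 6084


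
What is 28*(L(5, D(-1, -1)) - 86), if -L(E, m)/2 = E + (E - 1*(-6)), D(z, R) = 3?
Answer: -3304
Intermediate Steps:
L(E, m) = -12 - 4*E (L(E, m) = -2*(E + (E - 1*(-6))) = -2*(E + (E + 6)) = -2*(E + (6 + E)) = -2*(6 + 2*E) = -12 - 4*E)
28*(L(5, D(-1, -1)) - 86) = 28*((-12 - 4*5) - 86) = 28*((-12 - 20) - 86) = 28*(-32 - 86) = 28*(-118) = -3304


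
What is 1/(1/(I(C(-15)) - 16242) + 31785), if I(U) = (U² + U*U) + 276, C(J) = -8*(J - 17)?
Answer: 115106/3658644211 ≈ 3.1461e-5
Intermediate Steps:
C(J) = 136 - 8*J (C(J) = -8*(-17 + J) = 136 - 8*J)
I(U) = 276 + 2*U² (I(U) = (U² + U²) + 276 = 2*U² + 276 = 276 + 2*U²)
1/(1/(I(C(-15)) - 16242) + 31785) = 1/(1/((276 + 2*(136 - 8*(-15))²) - 16242) + 31785) = 1/(1/((276 + 2*(136 + 120)²) - 16242) + 31785) = 1/(1/((276 + 2*256²) - 16242) + 31785) = 1/(1/((276 + 2*65536) - 16242) + 31785) = 1/(1/((276 + 131072) - 16242) + 31785) = 1/(1/(131348 - 16242) + 31785) = 1/(1/115106 + 31785) = 1/(3658644211/115106) = 115106/3658644211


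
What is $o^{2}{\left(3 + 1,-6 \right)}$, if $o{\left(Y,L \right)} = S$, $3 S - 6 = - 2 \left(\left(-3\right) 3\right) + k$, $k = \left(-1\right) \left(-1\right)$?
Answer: $\frac{625}{9} \approx 69.444$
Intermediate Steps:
$k = 1$
$S = \frac{25}{3}$ ($S = 2 + \frac{- 2 \left(\left(-3\right) 3\right) + 1}{3} = 2 + \frac{\left(-2\right) \left(-9\right) + 1}{3} = 2 + \frac{18 + 1}{3} = 2 + \frac{1}{3} \cdot 19 = 2 + \frac{19}{3} = \frac{25}{3} \approx 8.3333$)
$o{\left(Y,L \right)} = \frac{25}{3}$
$o^{2}{\left(3 + 1,-6 \right)} = \left(\frac{25}{3}\right)^{2} = \frac{625}{9}$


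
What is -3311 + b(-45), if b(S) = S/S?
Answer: -3310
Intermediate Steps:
b(S) = 1
-3311 + b(-45) = -3311 + 1 = -3310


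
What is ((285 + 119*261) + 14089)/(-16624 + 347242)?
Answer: 45433/330618 ≈ 0.13742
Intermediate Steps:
((285 + 119*261) + 14089)/(-16624 + 347242) = ((285 + 31059) + 14089)/330618 = (31344 + 14089)*(1/330618) = 45433*(1/330618) = 45433/330618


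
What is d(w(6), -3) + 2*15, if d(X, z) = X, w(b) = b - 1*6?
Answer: 30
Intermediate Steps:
w(b) = -6 + b (w(b) = b - 6 = -6 + b)
d(w(6), -3) + 2*15 = (-6 + 6) + 2*15 = 0 + 30 = 30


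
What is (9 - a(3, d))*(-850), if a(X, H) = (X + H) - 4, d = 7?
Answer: -2550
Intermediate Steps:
a(X, H) = -4 + H + X (a(X, H) = (H + X) - 4 = -4 + H + X)
(9 - a(3, d))*(-850) = (9 - (-4 + 7 + 3))*(-850) = (9 - 1*6)*(-850) = (9 - 6)*(-850) = 3*(-850) = -2550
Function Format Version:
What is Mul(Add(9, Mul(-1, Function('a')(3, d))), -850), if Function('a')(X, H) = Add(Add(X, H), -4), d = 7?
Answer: -2550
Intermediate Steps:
Function('a')(X, H) = Add(-4, H, X) (Function('a')(X, H) = Add(Add(H, X), -4) = Add(-4, H, X))
Mul(Add(9, Mul(-1, Function('a')(3, d))), -850) = Mul(Add(9, Mul(-1, Add(-4, 7, 3))), -850) = Mul(Add(9, Mul(-1, 6)), -850) = Mul(Add(9, -6), -850) = Mul(3, -850) = -2550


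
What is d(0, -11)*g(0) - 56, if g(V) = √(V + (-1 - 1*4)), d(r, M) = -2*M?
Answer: -56 + 22*I*√5 ≈ -56.0 + 49.193*I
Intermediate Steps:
g(V) = √(-5 + V) (g(V) = √(V + (-1 - 4)) = √(V - 5) = √(-5 + V))
d(0, -11)*g(0) - 56 = (-2*(-11))*√(-5 + 0) - 56 = 22*√(-5) - 56 = 22*(I*√5) - 56 = 22*I*√5 - 56 = -56 + 22*I*√5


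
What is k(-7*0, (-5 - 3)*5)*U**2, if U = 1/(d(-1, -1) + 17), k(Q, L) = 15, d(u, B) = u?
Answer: 15/256 ≈ 0.058594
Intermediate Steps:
U = 1/16 (U = 1/(-1 + 17) = 1/16 ≈ 0.062500)
k(-7*0, (-5 - 3)*5)*U**2 = 15*(1/16)**2 = 15*(1/256) = 15/256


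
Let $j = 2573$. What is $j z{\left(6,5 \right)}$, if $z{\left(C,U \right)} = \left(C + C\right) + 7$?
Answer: $48887$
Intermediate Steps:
$z{\left(C,U \right)} = 7 + 2 C$ ($z{\left(C,U \right)} = 2 C + 7 = 7 + 2 C$)
$j z{\left(6,5 \right)} = 2573 \left(7 + 2 \cdot 6\right) = 2573 \left(7 + 12\right) = 2573 \cdot 19 = 48887$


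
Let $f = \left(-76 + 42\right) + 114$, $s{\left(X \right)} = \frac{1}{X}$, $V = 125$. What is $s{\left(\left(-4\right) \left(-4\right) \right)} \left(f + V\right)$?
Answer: $\frac{205}{16} \approx 12.813$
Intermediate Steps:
$f = 80$ ($f = -34 + 114 = 80$)
$s{\left(\left(-4\right) \left(-4\right) \right)} \left(f + V\right) = \frac{80 + 125}{\left(-4\right) \left(-4\right)} = \frac{1}{16} \cdot 205 = \frac{205}{16}$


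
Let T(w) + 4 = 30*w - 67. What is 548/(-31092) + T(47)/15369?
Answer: 2767498/39821079 ≈ 0.069498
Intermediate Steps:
T(w) = -71 + 30*w (T(w) = -4 + (30*w - 67) = -4 + (-67 + 30*w) = -71 + 30*w)
548/(-31092) + T(47)/15369 = 548/(-31092) + (-71 + 30*47)/15369 = 548*(-1/31092) + (-71 + 1410)*(1/15369) = -137/7773 + 1339*(1/15369) = -137/7773 + 1339/15369 = 2767498/39821079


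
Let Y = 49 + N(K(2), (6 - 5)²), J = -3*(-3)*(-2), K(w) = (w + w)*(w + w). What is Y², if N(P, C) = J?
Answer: 961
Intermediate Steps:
K(w) = 4*w² (K(w) = (2*w)*(2*w) = 4*w²)
J = -18 (J = 9*(-2) = -18)
N(P, C) = -18
Y = 31 (Y = 49 - 18 = 31)
Y² = 31² = 961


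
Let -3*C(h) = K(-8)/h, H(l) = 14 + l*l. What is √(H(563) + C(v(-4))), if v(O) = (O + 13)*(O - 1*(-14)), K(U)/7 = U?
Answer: √641890995/45 ≈ 563.01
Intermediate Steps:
K(U) = 7*U
v(O) = (13 + O)*(14 + O) (v(O) = (13 + O)*(O + 14) = (13 + O)*(14 + O))
H(l) = 14 + l²
C(h) = 56/(3*h) (C(h) = -7*(-8)/(3*h) = -(-56)/(3*h) = 56/(3*h))
√(H(563) + C(v(-4))) = √((14 + 563²) + 56/(3*(182 + (-4)² + 27*(-4)))) = √((14 + 316969) + 56/(3*(182 + 16 - 108))) = √(316983 + (56/3)/90) = √(316983 + (56/3)*(1/90)) = √(316983 + 28/135) = √(42792733/135) = √641890995/45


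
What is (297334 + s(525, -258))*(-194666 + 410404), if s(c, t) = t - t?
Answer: 64146242492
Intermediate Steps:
s(c, t) = 0
(297334 + s(525, -258))*(-194666 + 410404) = (297334 + 0)*(-194666 + 410404) = 297334*215738 = 64146242492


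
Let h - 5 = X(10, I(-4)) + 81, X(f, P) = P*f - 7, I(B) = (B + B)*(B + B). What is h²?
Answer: 516961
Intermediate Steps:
I(B) = 4*B² (I(B) = (2*B)*(2*B) = 4*B²)
X(f, P) = -7 + P*f
h = 719 (h = 5 + ((-7 + (4*(-4)²)*10) + 81) = 5 + ((-7 + (4*16)*10) + 81) = 5 + ((-7 + 64*10) + 81) = 5 + ((-7 + 640) + 81) = 5 + (633 + 81) = 5 + 714 = 719)
h² = 719² = 516961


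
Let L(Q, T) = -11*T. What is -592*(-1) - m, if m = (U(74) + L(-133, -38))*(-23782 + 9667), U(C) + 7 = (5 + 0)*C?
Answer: 11024407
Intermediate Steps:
U(C) = -7 + 5*C (U(C) = -7 + (5 + 0)*C = -7 + 5*C)
m = -11023815 (m = ((-7 + 5*74) - 11*(-38))*(-23782 + 9667) = ((-7 + 370) + 418)*(-14115) = (363 + 418)*(-14115) = 781*(-14115) = -11023815)
-592*(-1) - m = -592*(-1) - 1*(-11023815) = 592 + 11023815 = 11024407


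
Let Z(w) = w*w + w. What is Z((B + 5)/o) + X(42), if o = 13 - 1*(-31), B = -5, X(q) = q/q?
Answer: 1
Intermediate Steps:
X(q) = 1
o = 44 (o = 13 + 31 = 44)
Z(w) = w + w² (Z(w) = w² + w = w + w²)
Z((B + 5)/o) + X(42) = ((-5 + 5)/44)*(1 + (-5 + 5)/44) + 1 = (0*(1/44))*(1 + 0*(1/44)) + 1 = 0*(1 + 0) + 1 = 0*1 + 1 = 0 + 1 = 1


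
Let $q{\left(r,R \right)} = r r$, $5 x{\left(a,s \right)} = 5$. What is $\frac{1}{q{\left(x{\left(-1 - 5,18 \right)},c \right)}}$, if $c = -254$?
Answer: $1$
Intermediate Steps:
$x{\left(a,s \right)} = 1$ ($x{\left(a,s \right)} = \frac{1}{5} \cdot 5 = 1$)
$q{\left(r,R \right)} = r^{2}$
$\frac{1}{q{\left(x{\left(-1 - 5,18 \right)},c \right)}} = \frac{1}{1^{2}} = 1^{-1} = 1$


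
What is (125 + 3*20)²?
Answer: 34225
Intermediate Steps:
(125 + 3*20)² = (125 + 60)² = 185² = 34225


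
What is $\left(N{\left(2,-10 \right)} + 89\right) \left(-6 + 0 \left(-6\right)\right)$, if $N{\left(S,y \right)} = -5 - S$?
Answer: $-492$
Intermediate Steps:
$\left(N{\left(2,-10 \right)} + 89\right) \left(-6 + 0 \left(-6\right)\right) = \left(\left(-5 - 2\right) + 89\right) \left(-6 + 0 \left(-6\right)\right) = \left(\left(-5 - 2\right) + 89\right) \left(-6 + 0\right) = \left(-7 + 89\right) \left(-6\right) = 82 \left(-6\right) = -492$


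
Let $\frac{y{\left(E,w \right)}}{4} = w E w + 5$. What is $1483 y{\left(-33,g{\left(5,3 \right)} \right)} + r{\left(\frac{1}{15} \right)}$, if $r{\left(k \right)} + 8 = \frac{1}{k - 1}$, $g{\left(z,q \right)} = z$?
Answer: $- \frac{68099487}{14} \approx -4.8642 \cdot 10^{6}$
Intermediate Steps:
$r{\left(k \right)} = -8 + \frac{1}{-1 + k}$ ($r{\left(k \right)} = -8 + \frac{1}{k - 1} = -8 + \frac{1}{-1 + k}$)
$y{\left(E,w \right)} = 20 + 4 E w^{2}$ ($y{\left(E,w \right)} = 4 \left(w E w + 5\right) = 4 \left(E w w + 5\right) = 4 \left(E w^{2} + 5\right) = 4 \left(5 + E w^{2}\right) = 20 + 4 E w^{2}$)
$1483 y{\left(-33,g{\left(5,3 \right)} \right)} + r{\left(\frac{1}{15} \right)} = 1483 \left(20 + 4 \left(-33\right) 5^{2}\right) + \frac{9 - \frac{8}{15}}{-1 + \frac{1}{15}} = 1483 \left(20 + 4 \left(-33\right) 25\right) + \frac{9 - \frac{8}{15}}{-1 + \frac{1}{15}} = 1483 \left(20 - 3300\right) + \frac{9 - \frac{8}{15}}{- \frac{14}{15}} = 1483 \left(-3280\right) - \frac{127}{14} = -4864240 - \frac{127}{14} = - \frac{68099487}{14}$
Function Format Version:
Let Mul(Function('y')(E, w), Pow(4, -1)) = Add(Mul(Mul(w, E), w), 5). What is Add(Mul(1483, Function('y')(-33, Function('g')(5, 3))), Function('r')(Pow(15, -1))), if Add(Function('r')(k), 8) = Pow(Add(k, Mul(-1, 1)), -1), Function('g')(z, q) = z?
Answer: Rational(-68099487, 14) ≈ -4.8642e+6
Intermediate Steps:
Function('r')(k) = Add(-8, Pow(Add(-1, k), -1)) (Function('r')(k) = Add(-8, Pow(Add(k, Mul(-1, 1)), -1)) = Add(-8, Pow(Add(k, -1), -1)) = Add(-8, Pow(Add(-1, k), -1)))
Function('y')(E, w) = Add(20, Mul(4, E, Pow(w, 2))) (Function('y')(E, w) = Mul(4, Add(Mul(Mul(w, E), w), 5)) = Mul(4, Add(Mul(Mul(E, w), w), 5)) = Mul(4, Add(Mul(E, Pow(w, 2)), 5)) = Mul(4, Add(5, Mul(E, Pow(w, 2)))) = Add(20, Mul(4, E, Pow(w, 2))))
Add(Mul(1483, Function('y')(-33, Function('g')(5, 3))), Function('r')(Pow(15, -1))) = Add(Mul(1483, Add(20, Mul(4, -33, Pow(5, 2)))), Mul(Pow(Add(-1, Pow(15, -1)), -1), Add(9, Mul(-8, Pow(15, -1))))) = Add(Mul(1483, Add(20, Mul(4, -33, 25))), Mul(Pow(Add(-1, Rational(1, 15)), -1), Add(9, Mul(-8, Rational(1, 15))))) = Add(Mul(1483, Add(20, -3300)), Mul(Pow(Rational(-14, 15), -1), Add(9, Rational(-8, 15)))) = Add(Mul(1483, -3280), Mul(Rational(-15, 14), Rational(127, 15))) = Add(-4864240, Rational(-127, 14)) = Rational(-68099487, 14)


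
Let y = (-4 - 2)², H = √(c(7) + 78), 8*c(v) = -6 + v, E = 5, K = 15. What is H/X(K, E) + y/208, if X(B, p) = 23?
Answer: 9/52 + 25*√2/92 ≈ 0.55737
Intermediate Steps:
c(v) = -¾ + v/8 (c(v) = (-6 + v)/8 = -¾ + v/8)
H = 25*√2/4 (H = √((-¾ + (⅛)*7) + 78) = √((-¾ + 7/8) + 78) = √(⅛ + 78) = √(625/8) = 25*√2/4 ≈ 8.8388)
y = 36 (y = (-6)² = 36)
H/X(K, E) + y/208 = (25*√2/4)/23 + 36/208 = (25*√2/4)*(1/23) + 36*(1/208) = 25*√2/92 + 9/52 = 9/52 + 25*√2/92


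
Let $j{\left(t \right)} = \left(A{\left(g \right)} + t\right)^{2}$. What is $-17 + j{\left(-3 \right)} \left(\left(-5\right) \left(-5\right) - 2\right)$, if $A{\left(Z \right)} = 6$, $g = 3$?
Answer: $190$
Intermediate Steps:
$j{\left(t \right)} = \left(6 + t\right)^{2}$
$-17 + j{\left(-3 \right)} \left(\left(-5\right) \left(-5\right) - 2\right) = -17 + \left(6 - 3\right)^{2} \left(\left(-5\right) \left(-5\right) - 2\right) = -17 + 3^{2} \left(25 - 2\right) = -17 + 9 \cdot 23 = -17 + 207 = 190$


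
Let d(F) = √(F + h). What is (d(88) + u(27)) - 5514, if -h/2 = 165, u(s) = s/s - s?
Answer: -5540 + 11*I*√2 ≈ -5540.0 + 15.556*I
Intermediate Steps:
u(s) = 1 - s
h = -330 (h = -2*165 = -330)
d(F) = √(-330 + F) (d(F) = √(F - 330) = √(-330 + F))
(d(88) + u(27)) - 5514 = (√(-330 + 88) + (1 - 1*27)) - 5514 = (√(-242) + (1 - 27)) - 5514 = (11*I*√2 - 26) - 5514 = (-26 + 11*I*√2) - 5514 = -5540 + 11*I*√2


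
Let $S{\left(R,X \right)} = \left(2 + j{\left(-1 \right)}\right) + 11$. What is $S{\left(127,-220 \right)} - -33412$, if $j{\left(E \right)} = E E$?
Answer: $33426$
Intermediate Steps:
$j{\left(E \right)} = E^{2}$
$S{\left(R,X \right)} = 14$ ($S{\left(R,X \right)} = \left(2 + \left(-1\right)^{2}\right) + 11 = \left(2 + 1\right) + 11 = 3 + 11 = 14$)
$S{\left(127,-220 \right)} - -33412 = 14 - -33412 = 14 + 33412 = 33426$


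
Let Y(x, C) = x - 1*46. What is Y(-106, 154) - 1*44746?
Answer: -44898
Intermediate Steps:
Y(x, C) = -46 + x (Y(x, C) = x - 46 = -46 + x)
Y(-106, 154) - 1*44746 = (-46 - 106) - 1*44746 = -152 - 44746 = -44898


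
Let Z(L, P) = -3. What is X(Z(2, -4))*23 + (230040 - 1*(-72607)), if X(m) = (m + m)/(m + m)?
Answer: 302670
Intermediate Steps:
X(m) = 1 (X(m) = (2*m)/((2*m)) = (2*m)*(1/(2*m)) = 1)
X(Z(2, -4))*23 + (230040 - 1*(-72607)) = 1*23 + (230040 - 1*(-72607)) = 23 + (230040 + 72607) = 23 + 302647 = 302670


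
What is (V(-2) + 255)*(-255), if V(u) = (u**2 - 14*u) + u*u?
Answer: -74205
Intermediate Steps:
V(u) = -14*u + 2*u**2 (V(u) = (u**2 - 14*u) + u**2 = -14*u + 2*u**2)
(V(-2) + 255)*(-255) = (2*(-2)*(-7 - 2) + 255)*(-255) = (2*(-2)*(-9) + 255)*(-255) = (36 + 255)*(-255) = 291*(-255) = -74205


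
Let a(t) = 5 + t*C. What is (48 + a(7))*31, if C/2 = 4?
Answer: 3379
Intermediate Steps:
C = 8 (C = 2*4 = 8)
a(t) = 5 + 8*t (a(t) = 5 + t*8 = 5 + 8*t)
(48 + a(7))*31 = (48 + (5 + 8*7))*31 = (48 + (5 + 56))*31 = (48 + 61)*31 = 109*31 = 3379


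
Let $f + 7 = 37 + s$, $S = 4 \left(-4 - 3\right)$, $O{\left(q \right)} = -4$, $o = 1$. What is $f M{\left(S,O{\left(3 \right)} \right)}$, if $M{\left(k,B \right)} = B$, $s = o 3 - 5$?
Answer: $-112$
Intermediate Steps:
$s = -2$ ($s = 1 \cdot 3 - 5 = 3 - 5 = -2$)
$S = -28$ ($S = 4 \left(-7\right) = -28$)
$f = 28$ ($f = -7 + \left(37 - 2\right) = -7 + 35 = 28$)
$f M{\left(S,O{\left(3 \right)} \right)} = 28 \left(-4\right) = -112$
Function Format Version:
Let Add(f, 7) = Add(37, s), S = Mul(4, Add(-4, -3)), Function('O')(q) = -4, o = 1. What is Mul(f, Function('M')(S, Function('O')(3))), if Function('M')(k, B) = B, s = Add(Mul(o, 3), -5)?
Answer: -112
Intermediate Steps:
s = -2 (s = Add(Mul(1, 3), -5) = Add(3, -5) = -2)
S = -28 (S = Mul(4, -7) = -28)
f = 28 (f = Add(-7, Add(37, -2)) = Add(-7, 35) = 28)
Mul(f, Function('M')(S, Function('O')(3))) = Mul(28, -4) = -112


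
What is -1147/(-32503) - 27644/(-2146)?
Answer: 450487197/34875719 ≈ 12.917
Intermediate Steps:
-1147/(-32503) - 27644/(-2146) = -1147*(-1/32503) - 27644*(-1/2146) = 1147/32503 + 13822/1073 = 450487197/34875719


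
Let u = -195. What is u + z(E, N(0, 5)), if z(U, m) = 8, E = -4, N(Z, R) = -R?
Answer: -187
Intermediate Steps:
u + z(E, N(0, 5)) = -195 + 8 = -187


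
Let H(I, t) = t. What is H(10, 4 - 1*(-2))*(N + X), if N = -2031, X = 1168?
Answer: -5178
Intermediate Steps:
H(10, 4 - 1*(-2))*(N + X) = (4 - 1*(-2))*(-2031 + 1168) = (4 + 2)*(-863) = 6*(-863) = -5178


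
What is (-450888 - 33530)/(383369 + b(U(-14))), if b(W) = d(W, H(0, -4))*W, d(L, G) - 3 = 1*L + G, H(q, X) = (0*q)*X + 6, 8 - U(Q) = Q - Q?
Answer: -484418/383505 ≈ -1.2631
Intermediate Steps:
U(Q) = 8 (U(Q) = 8 - (Q - Q) = 8 - 1*0 = 8 + 0 = 8)
H(q, X) = 6 (H(q, X) = 0*X + 6 = 0 + 6 = 6)
d(L, G) = 3 + G + L (d(L, G) = 3 + (1*L + G) = 3 + (L + G) = 3 + (G + L) = 3 + G + L)
b(W) = W*(9 + W) (b(W) = (3 + 6 + W)*W = (9 + W)*W = W*(9 + W))
(-450888 - 33530)/(383369 + b(U(-14))) = (-450888 - 33530)/(383369 + 8*(9 + 8)) = -484418/(383369 + 8*17) = -484418/(383369 + 136) = -484418/383505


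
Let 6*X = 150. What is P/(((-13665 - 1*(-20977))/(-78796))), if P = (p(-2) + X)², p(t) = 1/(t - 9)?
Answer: -369730531/55297 ≈ -6686.3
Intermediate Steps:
X = 25 (X = (⅙)*150 = 25)
p(t) = 1/(-9 + t)
P = 75076/121 (P = (1/(-9 - 2) + 25)² = (1/(-11) + 25)² = (-1/11 + 25)² = (274/11)² = 75076/121 ≈ 620.46)
P/(((-13665 - 1*(-20977))/(-78796))) = 75076/(121*(((-13665 - 1*(-20977))/(-78796)))) = 75076/(121*(((-13665 + 20977)*(-1/78796)))) = 75076/(121*((7312*(-1/78796)))) = 75076/(121*(-1828/19699)) = (75076/121)*(-19699/1828) = -369730531/55297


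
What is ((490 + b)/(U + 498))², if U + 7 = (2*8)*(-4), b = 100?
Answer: 348100/182329 ≈ 1.9092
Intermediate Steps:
U = -71 (U = -7 + (2*8)*(-4) = -7 + 16*(-4) = -7 - 64 = -71)
((490 + b)/(U + 498))² = ((490 + 100)/(-71 + 498))² = (590/427)² = 348100/182329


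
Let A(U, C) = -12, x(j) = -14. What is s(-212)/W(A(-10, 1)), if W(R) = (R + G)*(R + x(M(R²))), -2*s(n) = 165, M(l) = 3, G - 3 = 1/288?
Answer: -11880/33683 ≈ -0.35270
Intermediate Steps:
G = 865/288 (G = 3 + 1/288 = 865/288 ≈ 3.0035)
s(n) = -165/2 (s(n) = -½*165 = -165/2)
W(R) = (-14 + R)*(865/288 + R) (W(R) = (R + 865/288)*(R - 14) = (865/288 + R)*(-14 + R) = (-14 + R)*(865/288 + R))
s(-212)/W(A(-10, 1)) = -165/(2*(-6055/144 + (-12)² - 3167/288*(-12))) = -165/(2*(-6055/144 + 144 + 3167/24)) = -165/(2*33683/144) = -165/2*144/33683 = -11880/33683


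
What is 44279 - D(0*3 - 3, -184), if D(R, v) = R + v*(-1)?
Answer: 44098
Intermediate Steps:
D(R, v) = R - v
44279 - D(0*3 - 3, -184) = 44279 - ((0*3 - 3) - 1*(-184)) = 44279 - ((0 - 3) + 184) = 44279 - (-3 + 184) = 44279 - 1*181 = 44279 - 181 = 44098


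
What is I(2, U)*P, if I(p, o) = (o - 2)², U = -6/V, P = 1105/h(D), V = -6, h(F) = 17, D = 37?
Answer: 65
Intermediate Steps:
P = 65 (P = 1105/17 = 1105*(1/17) = 65)
U = 1 (U = -6/(-6) = -6*(-⅙) = 1)
I(p, o) = (-2 + o)²
I(2, U)*P = (-2 + 1)²*65 = (-1)²*65 = 1*65 = 65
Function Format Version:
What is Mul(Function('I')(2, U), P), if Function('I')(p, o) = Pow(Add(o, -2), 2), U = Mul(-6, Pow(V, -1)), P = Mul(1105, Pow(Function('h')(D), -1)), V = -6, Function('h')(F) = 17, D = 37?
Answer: 65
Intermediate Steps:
P = 65 (P = Mul(1105, Pow(17, -1)) = Mul(1105, Rational(1, 17)) = 65)
U = 1 (U = Mul(-6, Pow(-6, -1)) = Mul(-6, Rational(-1, 6)) = 1)
Function('I')(p, o) = Pow(Add(-2, o), 2)
Mul(Function('I')(2, U), P) = Mul(Pow(Add(-2, 1), 2), 65) = Mul(Pow(-1, 2), 65) = Mul(1, 65) = 65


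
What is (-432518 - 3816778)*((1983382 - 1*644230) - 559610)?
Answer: -3312504702432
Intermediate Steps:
(-432518 - 3816778)*((1983382 - 1*644230) - 559610) = -4249296*((1983382 - 644230) - 559610) = -4249296*(1339152 - 559610) = -4249296*779542 = -3312504702432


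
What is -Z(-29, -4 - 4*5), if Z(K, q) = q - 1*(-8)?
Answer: 16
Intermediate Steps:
Z(K, q) = 8 + q (Z(K, q) = q + 8 = 8 + q)
-Z(-29, -4 - 4*5) = -(8 + (-4 - 4*5)) = -(8 + (-4 - 20)) = -(8 - 24) = -1*(-16) = 16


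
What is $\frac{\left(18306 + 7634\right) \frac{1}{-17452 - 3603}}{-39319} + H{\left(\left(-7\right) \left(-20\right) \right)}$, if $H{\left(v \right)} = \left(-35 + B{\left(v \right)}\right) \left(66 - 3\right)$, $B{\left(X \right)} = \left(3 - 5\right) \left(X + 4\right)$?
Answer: $- \frac{3369230910653}{165572309} \approx -20349.0$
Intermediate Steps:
$B{\left(X \right)} = -8 - 2 X$ ($B{\left(X \right)} = - 2 \left(4 + X\right) = -8 - 2 X$)
$H{\left(v \right)} = -2709 - 126 v$ ($H{\left(v \right)} = \left(-35 - \left(8 + 2 v\right)\right) \left(66 - 3\right) = \left(-43 - 2 v\right) 63 = -2709 - 126 v$)
$\frac{\left(18306 + 7634\right) \frac{1}{-17452 - 3603}}{-39319} + H{\left(\left(-7\right) \left(-20\right) \right)} = \frac{\left(18306 + 7634\right) \frac{1}{-17452 - 3603}}{-39319} - \left(2709 + 126 \left(\left(-7\right) \left(-20\right)\right)\right) = \frac{25940}{-21055} \left(- \frac{1}{39319}\right) - 20349 = 25940 \left(- \frac{1}{21055}\right) \left(- \frac{1}{39319}\right) - 20349 = \left(- \frac{5188}{4211}\right) \left(- \frac{1}{39319}\right) - 20349 = \frac{5188}{165572309} - 20349 = - \frac{3369230910653}{165572309}$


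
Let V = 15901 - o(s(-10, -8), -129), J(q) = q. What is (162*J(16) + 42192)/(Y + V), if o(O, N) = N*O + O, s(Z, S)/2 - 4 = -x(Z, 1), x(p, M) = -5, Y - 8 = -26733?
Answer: -1866/355 ≈ -5.2563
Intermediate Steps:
Y = -26725 (Y = 8 - 26733 = -26725)
s(Z, S) = 18 (s(Z, S) = 8 + 2*(-1*(-5)) = 8 + 2*5 = 8 + 10 = 18)
o(O, N) = O + N*O
V = 18205 (V = 15901 - 18*(1 - 129) = 15901 - 18*(-128) = 15901 - 1*(-2304) = 15901 + 2304 = 18205)
(162*J(16) + 42192)/(Y + V) = (162*16 + 42192)/(-26725 + 18205) = (2592 + 42192)/(-8520) = 44784*(-1/8520) = -1866/355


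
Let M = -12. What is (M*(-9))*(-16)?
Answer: -1728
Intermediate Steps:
(M*(-9))*(-16) = -12*(-9)*(-16) = 108*(-16) = -1728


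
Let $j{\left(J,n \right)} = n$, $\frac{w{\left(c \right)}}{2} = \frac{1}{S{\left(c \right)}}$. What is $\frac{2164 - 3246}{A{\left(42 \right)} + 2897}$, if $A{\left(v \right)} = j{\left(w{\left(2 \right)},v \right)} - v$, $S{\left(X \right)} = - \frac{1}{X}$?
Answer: $- \frac{1082}{2897} \approx -0.37349$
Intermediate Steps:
$w{\left(c \right)} = - 2 c$ ($w{\left(c \right)} = \frac{2}{\left(-1\right) \frac{1}{c}} = 2 \left(- c\right) = - 2 c$)
$A{\left(v \right)} = 0$ ($A{\left(v \right)} = v - v = 0$)
$\frac{2164 - 3246}{A{\left(42 \right)} + 2897} = \frac{2164 - 3246}{0 + 2897} = - \frac{1082}{2897}$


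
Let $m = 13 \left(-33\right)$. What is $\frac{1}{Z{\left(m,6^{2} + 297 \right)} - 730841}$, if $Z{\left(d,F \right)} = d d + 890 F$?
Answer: $- \frac{1}{250430} \approx -3.9931 \cdot 10^{-6}$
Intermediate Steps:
$m = -429$
$Z{\left(d,F \right)} = d^{2} + 890 F$
$\frac{1}{Z{\left(m,6^{2} + 297 \right)} - 730841} = \frac{1}{\left(\left(-429\right)^{2} + 890 \left(6^{2} + 297\right)\right) - 730841} = \frac{1}{\left(184041 + 890 \left(36 + 297\right)\right) - 730841} = \frac{1}{\left(184041 + 890 \cdot 333\right) - 730841} = \frac{1}{\left(184041 + 296370\right) - 730841} = \frac{1}{480411 - 730841} = \frac{1}{-250430} = - \frac{1}{250430}$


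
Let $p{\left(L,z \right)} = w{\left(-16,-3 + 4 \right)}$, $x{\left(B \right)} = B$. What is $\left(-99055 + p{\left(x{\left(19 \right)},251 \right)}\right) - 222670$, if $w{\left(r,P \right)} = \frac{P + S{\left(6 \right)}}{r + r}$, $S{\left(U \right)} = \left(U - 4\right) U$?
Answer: $- \frac{10295213}{32} \approx -3.2173 \cdot 10^{5}$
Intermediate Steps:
$S{\left(U \right)} = U \left(-4 + U\right)$ ($S{\left(U \right)} = \left(-4 + U\right) U = U \left(-4 + U\right)$)
$w{\left(r,P \right)} = \frac{12 + P}{2 r}$ ($w{\left(r,P \right)} = \frac{P + 6 \left(-4 + 6\right)}{r + r} = \frac{P + 6 \cdot 2}{2 r} = \left(P + 12\right) \frac{1}{2 r} = \left(12 + P\right) \frac{1}{2 r} = \frac{12 + P}{2 r}$)
$p{\left(L,z \right)} = - \frac{13}{32}$ ($p{\left(L,z \right)} = \frac{12 + \left(-3 + 4\right)}{2 \left(-16\right)} = \frac{1}{2} \left(- \frac{1}{16}\right) \left(12 + 1\right) = \frac{1}{2} \left(- \frac{1}{16}\right) 13 = - \frac{13}{32}$)
$\left(-99055 + p{\left(x{\left(19 \right)},251 \right)}\right) - 222670 = \left(-99055 - \frac{13}{32}\right) - 222670 = - \frac{3169773}{32} - 222670 = - \frac{10295213}{32}$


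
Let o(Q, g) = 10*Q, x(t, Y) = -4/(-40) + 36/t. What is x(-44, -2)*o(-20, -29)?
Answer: 1580/11 ≈ 143.64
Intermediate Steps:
x(t, Y) = ⅒ + 36/t (x(t, Y) = -4*(-1/40) + 36/t = ⅒ + 36/t)
x(-44, -2)*o(-20, -29) = ((⅒)*(360 - 44)/(-44))*(10*(-20)) = ((⅒)*(-1/44)*316)*(-200) = -79/110*(-200) = 1580/11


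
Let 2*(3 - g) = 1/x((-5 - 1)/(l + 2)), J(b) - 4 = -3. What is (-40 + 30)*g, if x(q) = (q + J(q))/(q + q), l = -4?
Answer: -45/2 ≈ -22.500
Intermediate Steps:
J(b) = 1 (J(b) = 4 - 3 = 1)
x(q) = (1 + q)/(2*q) (x(q) = (q + 1)/(q + q) = (1 + q)/((2*q)) = (1 + q)*(1/(2*q)) = (1 + q)/(2*q))
g = 9/4 (g = 3 - 2*(-5 - 1)/((1 + (-5 - 1)/(-4 + 2))*(-4 + 2))/2 = 3 - 6/(1 - 6/(-2))/2 = 3 - 6/(1 - 6*(-½))/2 = 3 - 6/(1 + 3)/2 = 3 - 1/(2*((½)*(⅓)*4)) = 3 - 1/(2*⅔) = 3 - ½*3/2 = 3 - ¾ = 9/4 ≈ 2.2500)
(-40 + 30)*g = (-40 + 30)*(9/4) = -10*9/4 = -45/2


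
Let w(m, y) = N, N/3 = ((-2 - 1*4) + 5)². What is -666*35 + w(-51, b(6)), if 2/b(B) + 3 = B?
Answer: -23307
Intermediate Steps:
b(B) = 2/(-3 + B)
N = 3 (N = 3*((-2 - 1*4) + 5)² = 3*((-2 - 4) + 5)² = 3*(-6 + 5)² = 3*(-1)² = 3*1 = 3)
w(m, y) = 3
-666*35 + w(-51, b(6)) = -666*35 + 3 = -23310 + 3 = -23307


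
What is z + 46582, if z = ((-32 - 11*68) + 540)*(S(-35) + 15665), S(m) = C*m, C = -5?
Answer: -3755018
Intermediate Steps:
S(m) = -5*m
z = -3801600 (z = ((-32 - 11*68) + 540)*(-5*(-35) + 15665) = ((-32 - 748) + 540)*(175 + 15665) = (-780 + 540)*15840 = -240*15840 = -3801600)
z + 46582 = -3801600 + 46582 = -3755018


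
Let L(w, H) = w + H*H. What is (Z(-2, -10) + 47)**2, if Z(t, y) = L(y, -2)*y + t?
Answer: 11025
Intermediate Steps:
L(w, H) = w + H**2
Z(t, y) = t + y*(4 + y) (Z(t, y) = (y + (-2)**2)*y + t = (y + 4)*y + t = (4 + y)*y + t = y*(4 + y) + t = t + y*(4 + y))
(Z(-2, -10) + 47)**2 = ((-2 - 10*(4 - 10)) + 47)**2 = ((-2 - 10*(-6)) + 47)**2 = ((-2 + 60) + 47)**2 = (58 + 47)**2 = 105**2 = 11025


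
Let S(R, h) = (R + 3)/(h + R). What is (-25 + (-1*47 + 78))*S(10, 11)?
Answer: 26/7 ≈ 3.7143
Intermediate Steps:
S(R, h) = (3 + R)/(R + h)
(-25 + (-1*47 + 78))*S(10, 11) = (-25 + (-1*47 + 78))*((3 + 10)/(10 + 11)) = (-25 + (-47 + 78))*(13/21) = (-25 + 31)*((1/21)*13) = 6*(13/21) = 26/7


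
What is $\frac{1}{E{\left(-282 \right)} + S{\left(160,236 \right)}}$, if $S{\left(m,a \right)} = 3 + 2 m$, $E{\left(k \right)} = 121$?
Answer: $\frac{1}{444} \approx 0.0022523$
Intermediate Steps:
$\frac{1}{E{\left(-282 \right)} + S{\left(160,236 \right)}} = \frac{1}{121 + \left(3 + 2 \cdot 160\right)} = \frac{1}{121 + \left(3 + 320\right)} = \frac{1}{121 + 323} = \frac{1}{444}$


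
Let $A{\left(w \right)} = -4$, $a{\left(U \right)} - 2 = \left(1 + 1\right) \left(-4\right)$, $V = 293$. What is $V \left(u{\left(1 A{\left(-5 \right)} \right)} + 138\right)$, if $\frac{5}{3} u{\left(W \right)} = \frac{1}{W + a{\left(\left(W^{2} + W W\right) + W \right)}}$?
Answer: $\frac{2020821}{50} \approx 40416.0$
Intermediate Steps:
$a{\left(U \right)} = -6$ ($a{\left(U \right)} = 2 + \left(1 + 1\right) \left(-4\right) = 2 + 2 \left(-4\right) = 2 - 8 = -6$)
$u{\left(W \right)} = \frac{3}{5 \left(-6 + W\right)}$ ($u{\left(W \right)} = \frac{3}{5 \left(W - 6\right)} = \frac{3}{5 \left(-6 + W\right)}$)
$V \left(u{\left(1 A{\left(-5 \right)} \right)} + 138\right) = 293 \left(\frac{3}{5 \left(-6 + 1 \left(-4\right)\right)} + 138\right) = 293 \left(\frac{3}{5 \left(-6 - 4\right)} + 138\right) = 293 \left(\frac{3}{5 \left(-10\right)} + 138\right) = 293 \left(\frac{3}{5} \left(- \frac{1}{10}\right) + 138\right) = 293 \left(- \frac{3}{50} + 138\right) = 293 \cdot \frac{6897}{50} = \frac{2020821}{50}$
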